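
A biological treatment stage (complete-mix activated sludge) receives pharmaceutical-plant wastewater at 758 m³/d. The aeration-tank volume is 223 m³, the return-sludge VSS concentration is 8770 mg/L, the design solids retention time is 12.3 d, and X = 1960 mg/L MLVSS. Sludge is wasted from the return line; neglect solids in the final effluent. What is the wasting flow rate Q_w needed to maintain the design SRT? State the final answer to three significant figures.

Q_w ≈ 4.05 m³/d

Q_w = (V·X)/(θ_c X_r) = 223.0 × 1960 / (12.3 × 8770) = 4.052 m³/d.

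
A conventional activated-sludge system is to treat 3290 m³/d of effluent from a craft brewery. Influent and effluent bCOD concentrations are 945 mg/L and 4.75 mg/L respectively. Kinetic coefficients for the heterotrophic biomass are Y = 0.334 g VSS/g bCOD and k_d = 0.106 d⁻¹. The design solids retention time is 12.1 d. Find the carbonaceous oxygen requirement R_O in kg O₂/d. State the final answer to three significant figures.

R_O ≈ 2450 kg O₂/d

Observed yield with endogenous decay: Y_obs = Y / (1 + k_d·θ_c) = 0.334 / (1 + 0.106 × 12.1) = 0.334 / 2.283 = 0.1463 g VSS/g bCOD.
ΔS = 945 − 4.75 = 940.2 mg/L, so the substrate removal rate is 3290 × 940.2/1000 = 3093 kg bCOD/d.
P_X = Y_obs·Q·(S₀ − S) = 0.1463 × 3093 = 452.6 kg VSS/d.
R_O = Q·(S₀ − S) − 1.42·P_X = 3093 − 1.42 × 452.6 = 2451 kg O₂/d.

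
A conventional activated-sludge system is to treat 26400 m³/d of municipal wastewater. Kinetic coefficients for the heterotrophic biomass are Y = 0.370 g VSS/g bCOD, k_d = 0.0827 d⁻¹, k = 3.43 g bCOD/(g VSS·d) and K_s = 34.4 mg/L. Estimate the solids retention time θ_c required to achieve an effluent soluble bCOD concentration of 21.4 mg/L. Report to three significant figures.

θ_c ≈ 2.48 d

From 1/θ_c = Y·k·S/(K_s + S) − k_d: Y·k·S/(K_s+S) = 0.370 × 3.43 × 21.4 / (34.4 + 21.4) = 0.4867 d⁻¹.
1/θ_c = 0.4867 − 0.0827 = 0.4040 d⁻¹, so θ_c = 2.475 d.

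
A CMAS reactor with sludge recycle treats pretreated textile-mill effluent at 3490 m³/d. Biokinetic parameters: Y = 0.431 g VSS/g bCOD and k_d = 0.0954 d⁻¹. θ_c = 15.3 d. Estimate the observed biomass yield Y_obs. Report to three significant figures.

Y_obs = Y / (1 + k_d θ_c) = 0.431 / (1 + 0.0954 × 15.3) = 0.431 / 2.460 = 0.1752.

Y_obs ≈ 0.175 g VSS/g bCOD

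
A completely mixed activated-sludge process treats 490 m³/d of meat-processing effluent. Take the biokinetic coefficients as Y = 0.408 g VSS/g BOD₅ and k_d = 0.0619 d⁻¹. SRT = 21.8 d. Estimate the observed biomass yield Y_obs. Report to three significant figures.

Y_obs ≈ 0.174 g VSS/g BOD₅

The observed yield is Y_obs = Y/(1 + k_d·θ_c) = 0.408 / (1 + 0.0619 × 21.8) = 0.408 / 2.349 = 0.1737 g VSS per g BOD₅ removed.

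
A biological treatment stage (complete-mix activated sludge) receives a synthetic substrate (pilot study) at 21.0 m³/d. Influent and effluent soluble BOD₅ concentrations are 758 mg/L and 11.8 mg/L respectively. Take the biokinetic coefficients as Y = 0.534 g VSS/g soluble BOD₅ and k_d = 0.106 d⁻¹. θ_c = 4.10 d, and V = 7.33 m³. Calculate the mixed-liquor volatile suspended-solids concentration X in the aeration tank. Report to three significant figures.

X = Y·Q·ΔS·θ_c / [V·(1 + k_d θ_c)] = 0.534 × 21.0 × (758 − 11.8) × 4.10 / [7.33 × (1 + 0.106 × 4.10)] = 3263 mg/L.

X ≈ 3260 mg/L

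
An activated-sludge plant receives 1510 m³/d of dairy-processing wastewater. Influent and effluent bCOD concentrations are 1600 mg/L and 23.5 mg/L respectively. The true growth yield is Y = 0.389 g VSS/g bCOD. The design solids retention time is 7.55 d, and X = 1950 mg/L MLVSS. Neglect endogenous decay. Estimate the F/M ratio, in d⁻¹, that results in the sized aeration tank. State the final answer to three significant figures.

Biomass mass balance (decay neglected): V·X = Y·Q·(S₀ − S)·θ_c, so V = 0.389 × 1510 × (1600 − 23.5) × 7.55 / 1950 = 3585 m³.
Food-to-microorganism ratio F/M = Q S₀ / (V X) = 1510 × 1600 / (3585 × 1950) = 0.3456 d⁻¹.

F/M ≈ 0.346 d⁻¹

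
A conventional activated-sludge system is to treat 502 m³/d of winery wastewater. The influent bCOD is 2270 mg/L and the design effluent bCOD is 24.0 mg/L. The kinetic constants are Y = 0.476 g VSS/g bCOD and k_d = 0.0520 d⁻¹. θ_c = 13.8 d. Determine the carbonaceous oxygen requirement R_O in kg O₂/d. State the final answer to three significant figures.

Observed yield with endogenous decay: Y_obs = Y / (1 + k_d·θ_c) = 0.476 / (1 + 0.0520 × 13.8) = 0.476 / 1.718 = 0.2771 g VSS/g bCOD.
ΔS = 2270 − 24.0 = 2246 mg/L, so the substrate removal rate is 502 × 2246/1000 = 1127 kg bCOD/d.
Biomass synthesised: P_X = Y_obs × 1127 = 312.5 kg VSS/d.
R_O = Q·ΔS − 1.42 P_X = 1127 − 443.7 = 683.8 kg O₂/d.

R_O ≈ 684 kg O₂/d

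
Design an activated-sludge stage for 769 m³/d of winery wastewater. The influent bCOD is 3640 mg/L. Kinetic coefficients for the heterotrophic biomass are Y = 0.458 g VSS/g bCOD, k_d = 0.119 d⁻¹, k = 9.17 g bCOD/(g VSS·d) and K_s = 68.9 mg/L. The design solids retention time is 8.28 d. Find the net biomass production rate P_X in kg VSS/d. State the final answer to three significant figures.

P_X ≈ 645 kg VSS/d

For a completely mixed reactor with recycle the Lawrence–McCarty relation gives S = K_s·(1 + k_d·θ_c) / [θ_c·(Y·k − k_d) − 1] = 68.9 × (1 + 0.119 × 8.28) / [8.28 × (0.458 × 9.17 − 0.119) − 1] = 136.8 / 32.79 = 4.172 mg/L.
Correct the yield for decay: Y_obs = Y/(1 + k_d θ_c) = 0.458 / (1 + 0.119 × 8.28) = 0.458 / 1.985 = 0.2307.
Mass of bCOD removed per day: Q(S₀ − S) = 769 × 3636 g/m³ = 2796 kg/d.
So the net sludge growth is P_X = 0.2307 × 2796 = 645.0 kg VSS/d.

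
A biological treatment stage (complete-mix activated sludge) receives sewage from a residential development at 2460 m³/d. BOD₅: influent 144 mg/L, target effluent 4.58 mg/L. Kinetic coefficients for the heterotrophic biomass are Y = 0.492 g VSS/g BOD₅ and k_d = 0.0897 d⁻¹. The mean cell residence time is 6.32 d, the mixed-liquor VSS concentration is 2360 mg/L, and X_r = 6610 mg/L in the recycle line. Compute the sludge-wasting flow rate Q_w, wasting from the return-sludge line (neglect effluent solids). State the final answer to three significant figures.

Q_w ≈ 16.3 m³/d

Steady-state biomass mass balance: V·X·(1 + k_d·θ_c) = Y·Q·(S₀ − S)·θ_c, so V = 0.492 × 2460 × (144 − 4.58) × 6.32 / [2360 × (1 + 0.0897 × 6.32)] = 1.07×10^6 / 3698 = 288.4 m³.
Wasting from the return line (neglecting effluent solids): Q_w = V·X / (θ_c·X_r) = 288.4 × 2360 / (6.32 × 6610) = 16.29 m³/d.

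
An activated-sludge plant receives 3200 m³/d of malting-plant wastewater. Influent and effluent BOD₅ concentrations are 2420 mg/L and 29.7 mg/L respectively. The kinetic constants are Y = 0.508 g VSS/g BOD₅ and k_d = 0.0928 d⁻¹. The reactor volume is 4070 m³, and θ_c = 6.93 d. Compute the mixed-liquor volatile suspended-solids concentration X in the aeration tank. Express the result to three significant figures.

X ≈ 4030 mg/L

X = Y·Q·ΔS·θ_c / [V·(1 + k_d θ_c)] = 0.508 × 3200 × (2420 − 29.7) × 6.93 / [4070 × (1 + 0.0928 × 6.93)] = 4027 mg/L.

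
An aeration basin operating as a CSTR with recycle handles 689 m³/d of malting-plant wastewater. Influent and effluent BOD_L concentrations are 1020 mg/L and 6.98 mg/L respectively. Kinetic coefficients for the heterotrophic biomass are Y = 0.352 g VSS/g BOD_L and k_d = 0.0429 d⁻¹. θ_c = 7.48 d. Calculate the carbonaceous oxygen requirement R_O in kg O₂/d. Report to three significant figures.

R_O ≈ 434 kg O₂/d

Observed yield with endogenous decay: Y_obs = Y / (1 + k_d·θ_c) = 0.352 / (1 + 0.0429 × 7.48) = 0.352 / 1.321 = 0.2665 g VSS/g BOD_L.
Q·(S₀ − S) = 689 × (1020 − 6.98) × 10⁻³ = 698.0 kg/d removed.
Biomass synthesised: P_X = Y_obs × 698.0 = 186.0 kg VSS/d.
Carbonaceous O₂ demand = substrate oxidised − cell-mass equivalent = 698.0 − 1.42 × 186.0 = 433.9 kg O₂/d.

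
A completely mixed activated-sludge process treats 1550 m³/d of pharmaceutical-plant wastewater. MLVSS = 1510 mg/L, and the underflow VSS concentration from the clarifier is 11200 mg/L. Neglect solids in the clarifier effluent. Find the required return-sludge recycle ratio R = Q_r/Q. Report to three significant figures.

R = Q_r/Q = X/(X_r − X) = 1510 / (11200 − 1510) = 0.1558.

R ≈ 0.156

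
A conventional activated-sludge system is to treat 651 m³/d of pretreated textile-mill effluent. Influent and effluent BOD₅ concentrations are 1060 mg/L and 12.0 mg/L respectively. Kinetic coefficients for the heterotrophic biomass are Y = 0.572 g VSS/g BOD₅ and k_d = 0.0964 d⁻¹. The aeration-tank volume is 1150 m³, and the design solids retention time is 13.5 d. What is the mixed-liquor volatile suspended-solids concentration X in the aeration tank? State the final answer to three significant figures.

X ≈ 1990 mg/L

Solving the biomass balance for X: X = Y Q (S₀−S) θ_c / [V (1+k_d θ_c)] = 0.572 × 651 × (1060 − 12.0) × 13.5 / [1150 × (1 + 0.0964 × 13.5)] = 1991 mg/L.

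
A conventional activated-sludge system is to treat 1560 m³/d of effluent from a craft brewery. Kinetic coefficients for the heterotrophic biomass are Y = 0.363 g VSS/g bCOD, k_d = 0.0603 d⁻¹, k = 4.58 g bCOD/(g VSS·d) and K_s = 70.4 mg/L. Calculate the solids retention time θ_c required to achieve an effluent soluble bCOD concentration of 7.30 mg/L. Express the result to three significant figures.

θ_c ≈ 10.4 d

Specific growth rate at S = 7.30 mg/L: μ = YkS/(K_s+S) = 0.363·4.58·7.30/(70.4+7.30) = 0.1562 d⁻¹.
1/θ_c = 0.1562 − 0.0603 = 0.09590 d⁻¹, so θ_c = 10.43 d.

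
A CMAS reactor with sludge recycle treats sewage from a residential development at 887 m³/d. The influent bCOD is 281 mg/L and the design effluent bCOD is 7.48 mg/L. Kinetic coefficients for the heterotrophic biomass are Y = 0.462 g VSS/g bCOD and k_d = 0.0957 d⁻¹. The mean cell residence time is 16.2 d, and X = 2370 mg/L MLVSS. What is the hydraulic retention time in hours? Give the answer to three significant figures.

Rearranging the biomass balance for a CMAS with decay, V = Y·Q·ΔS·θ_c / [X·(1+k_d θ_c)] = 0.462 × 887 × (281 − 7.48) × 16.2 / [2370 × (1 + 0.0957 × 16.2)] = 1.82×10^6 / 6044 = 300.4 m³.
Hydraulic retention time τ = V/Q = 300.4 / 887 = 0.3387 d = 8.129 h.

τ ≈ 8.13 h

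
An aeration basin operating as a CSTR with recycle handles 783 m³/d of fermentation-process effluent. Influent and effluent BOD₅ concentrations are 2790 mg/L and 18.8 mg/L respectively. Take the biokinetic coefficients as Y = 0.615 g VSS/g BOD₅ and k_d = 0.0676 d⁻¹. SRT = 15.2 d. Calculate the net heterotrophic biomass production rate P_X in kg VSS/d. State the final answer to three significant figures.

P_X ≈ 658 kg VSS/d

Observed yield with endogenous decay: Y_obs = Y / (1 + k_d·θ_c) = 0.615 / (1 + 0.0676 × 15.2) = 0.615 / 2.028 = 0.3033 g VSS/g BOD₅.
Substrate removed = Q·(S₀ − S) = 783 m³/d × (2790 − 18.8) g/m³ = 2.17×10^6 g/d = 2170 kg/d.
P_X = Y_obs · Q(S₀ − S) = 0.3033 × 2170 = 658.2 kg VSS/d.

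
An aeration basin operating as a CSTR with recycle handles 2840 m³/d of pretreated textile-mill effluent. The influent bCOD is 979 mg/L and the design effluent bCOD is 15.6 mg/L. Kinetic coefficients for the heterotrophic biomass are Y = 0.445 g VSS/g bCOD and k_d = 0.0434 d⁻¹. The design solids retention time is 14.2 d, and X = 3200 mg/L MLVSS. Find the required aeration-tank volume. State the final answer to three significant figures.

V ≈ 3340 m³

Rearranging the biomass balance for a CMAS with decay, V = Y·Q·ΔS·θ_c / [X·(1+k_d θ_c)] = 0.445 × 2840 × (979 − 15.6) × 14.2 / [3200 × (1 + 0.0434 × 14.2)] = 1.73×10^7 / 5172 = 3343 m³.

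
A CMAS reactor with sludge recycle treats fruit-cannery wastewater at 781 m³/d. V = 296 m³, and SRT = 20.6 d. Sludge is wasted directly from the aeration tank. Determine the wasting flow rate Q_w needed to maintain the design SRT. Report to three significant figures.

Q_w ≈ 14.4 m³/d

Wasting from the aeration tank: Q_w = V / θ_c = 296.0 / 20.6 = 14.37 m³/d.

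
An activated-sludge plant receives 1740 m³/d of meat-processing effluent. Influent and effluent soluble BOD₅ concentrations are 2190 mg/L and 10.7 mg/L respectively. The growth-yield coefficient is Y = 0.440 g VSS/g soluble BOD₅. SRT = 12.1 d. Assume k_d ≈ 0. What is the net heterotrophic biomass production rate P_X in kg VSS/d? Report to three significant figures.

Since k_d ≈ 0, Y_obs = Y = 0.440 g VSS/g soluble BOD₅.
Mass of soluble BOD₅ removed per day: Q(S₀ − S) = 1740 × 2179 g/m³ = 3792 kg/d.
Biomass produced: P_X = Y_obs·Q·ΔS = 0.4400 × 3792 ≈ 1668 kg VSS/d.

P_X ≈ 1670 kg VSS/d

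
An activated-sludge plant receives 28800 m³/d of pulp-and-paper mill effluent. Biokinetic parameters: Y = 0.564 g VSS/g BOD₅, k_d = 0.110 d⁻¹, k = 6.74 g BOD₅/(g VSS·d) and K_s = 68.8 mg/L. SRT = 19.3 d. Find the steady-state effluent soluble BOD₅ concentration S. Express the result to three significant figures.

S ≈ 3.06 mg/L

From the Monod/SRT balance for a CMAS, S = K_s·(1+k_d θ_c)/[θ_c·(Y k − k_d) − 1] = 68.8 × (1 + 0.110 × 19.3) / [19.3 × (0.564 × 6.74 − 0.110) − 1] = 214.9 / 70.24 = 3.059 mg/L.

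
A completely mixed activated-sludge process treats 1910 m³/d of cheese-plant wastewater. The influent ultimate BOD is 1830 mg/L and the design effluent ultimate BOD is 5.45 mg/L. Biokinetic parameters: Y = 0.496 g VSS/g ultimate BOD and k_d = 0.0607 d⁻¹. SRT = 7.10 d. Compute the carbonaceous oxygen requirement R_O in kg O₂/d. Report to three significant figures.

R_O ≈ 1770 kg O₂/d

The observed yield is Y_obs = Y/(1 + k_d·θ_c) = 0.496 / (1 + 0.0607 × 7.10) = 0.496 / 1.431 = 0.3466 g VSS per g ultimate BOD removed.
Q·(S₀ − S) = 1910 × (1830 − 5.45) × 10⁻³ = 3485 kg/d removed.
Net sludge production P_X = 0.3466 × 3485 = 1208 kg VSS/d.
Carbonaceous O₂ demand = substrate oxidised − cell-mass equivalent = 3485 − 1.42 × 1208 = 1770 kg O₂/d.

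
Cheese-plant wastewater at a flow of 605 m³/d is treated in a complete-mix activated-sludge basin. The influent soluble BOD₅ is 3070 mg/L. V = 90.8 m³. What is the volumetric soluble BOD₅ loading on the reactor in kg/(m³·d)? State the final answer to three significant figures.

L_v = Q S₀ / V = 605 × 3070 × 10⁻³ / 90.80 = 20.46 kg/(m³·d).

L_v ≈ 20.5 kg soluble BOD₅/(m³·d)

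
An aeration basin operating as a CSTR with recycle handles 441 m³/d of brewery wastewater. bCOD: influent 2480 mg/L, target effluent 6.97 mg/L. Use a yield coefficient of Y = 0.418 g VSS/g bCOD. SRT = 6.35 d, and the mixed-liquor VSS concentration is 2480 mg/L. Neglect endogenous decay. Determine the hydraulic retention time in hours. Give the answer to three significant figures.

τ ≈ 63.5 h

V·X = Y·Q·ΔS·θ_c gives V = 0.418 × 441 × (2480 − 6.97) × 6.35 / 2480 = 1167 m³.
HRT = V/Q = 1167 m³ / 441 m³·d⁻¹ = 2.647 d × 24 = 63.52 h.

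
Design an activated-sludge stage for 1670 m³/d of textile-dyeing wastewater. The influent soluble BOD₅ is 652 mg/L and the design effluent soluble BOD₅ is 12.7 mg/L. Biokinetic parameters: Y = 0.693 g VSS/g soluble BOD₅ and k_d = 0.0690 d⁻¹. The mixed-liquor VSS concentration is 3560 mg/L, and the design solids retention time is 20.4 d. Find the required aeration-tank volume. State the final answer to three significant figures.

V ≈ 1760 m³

Steady-state biomass mass balance: V·X·(1 + k_d·θ_c) = Y·Q·(S₀ − S)·θ_c, so V = 0.693 × 1670 × (652 − 12.7) × 20.4 / [3560 × (1 + 0.0690 × 20.4)] = 1.51×10^7 / 8571 = 1761 m³.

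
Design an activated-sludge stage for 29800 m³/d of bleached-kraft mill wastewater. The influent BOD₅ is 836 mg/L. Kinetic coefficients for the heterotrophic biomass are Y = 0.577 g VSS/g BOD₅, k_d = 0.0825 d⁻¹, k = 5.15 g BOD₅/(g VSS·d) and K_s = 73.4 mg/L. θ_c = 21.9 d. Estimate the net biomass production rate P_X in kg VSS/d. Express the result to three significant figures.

From the Monod/SRT balance for a CMAS, S = K_s·(1+k_d θ_c)/[θ_c·(Y k − k_d) − 1] = 73.4 × (1 + 0.0825 × 21.9) / [21.9 × (0.577 × 5.15 − 0.0825) − 1] = 206.0 / 62.27 = 3.308 mg/L.
Observed yield with endogenous decay: Y_obs = Y / (1 + k_d·θ_c) = 0.577 / (1 + 0.0825 × 21.9) = 0.577 / 2.807 = 0.2056 g VSS/g BOD₅.
Mass of BOD₅ removed per day: Q(S₀ − S) = 29800 × 832.7 g/m³ = 24814 kg/d.
Biomass produced: P_X = Y_obs·Q·ΔS = 0.2056 × 24814 ≈ 5101 kg VSS/d.

P_X ≈ 5100 kg VSS/d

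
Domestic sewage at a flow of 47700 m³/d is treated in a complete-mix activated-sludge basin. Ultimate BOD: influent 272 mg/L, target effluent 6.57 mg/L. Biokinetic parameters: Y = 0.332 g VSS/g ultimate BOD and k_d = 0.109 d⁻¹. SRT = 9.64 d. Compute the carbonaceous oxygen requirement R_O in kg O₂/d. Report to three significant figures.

Correct the yield for decay: Y_obs = Y/(1 + k_d θ_c) = 0.332 / (1 + 0.109 × 9.64) = 0.332 / 2.051 = 0.1619.
Mass of ultimate BOD removed per day: Q(S₀ − S) = 47700 × 265.4 g/m³ = 12661 kg/d.
Biomass synthesised: P_X = Y_obs × 12661 = 2050 kg VSS/d.
R_O = Q·(S₀ − S) − 1.42·P_X = 12661 − 1.42 × 2050 = 9750 kg O₂/d.

R_O ≈ 9750 kg O₂/d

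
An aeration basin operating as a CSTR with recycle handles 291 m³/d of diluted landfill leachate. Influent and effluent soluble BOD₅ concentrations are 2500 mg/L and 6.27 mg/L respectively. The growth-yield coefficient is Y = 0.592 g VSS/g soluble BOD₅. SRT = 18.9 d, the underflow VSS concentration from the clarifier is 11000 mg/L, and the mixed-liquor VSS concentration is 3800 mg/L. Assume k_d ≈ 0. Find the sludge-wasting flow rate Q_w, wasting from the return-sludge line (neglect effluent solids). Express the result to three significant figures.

Q_w ≈ 39.1 m³/d

Biomass mass balance (decay neglected): V·X = Y·Q·(S₀ − S)·θ_c, so V = 0.592 × 291 × (2500 − 6.27) × 18.9 / 3800 = 2137 m³.
Wasting from the return line (neglecting effluent solids): Q_w = V·X / (θ_c·X_r) = 2137 × 3800 / (18.9 × 11000) = 39.05 m³/d.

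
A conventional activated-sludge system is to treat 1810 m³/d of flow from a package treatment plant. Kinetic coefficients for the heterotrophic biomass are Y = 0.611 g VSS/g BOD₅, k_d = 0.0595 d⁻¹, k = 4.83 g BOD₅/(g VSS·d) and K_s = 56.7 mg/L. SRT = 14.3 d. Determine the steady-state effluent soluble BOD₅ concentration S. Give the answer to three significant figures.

For a completely mixed reactor with recycle the Lawrence–McCarty relation gives S = K_s·(1 + k_d·θ_c) / [θ_c·(Y·k − k_d) − 1] = 56.7 × (1 + 0.0595 × 14.3) / [14.3 × (0.611 × 4.83 − 0.0595) − 1] = 104.9 / 40.35 = 2.601 mg/L.

S ≈ 2.60 mg/L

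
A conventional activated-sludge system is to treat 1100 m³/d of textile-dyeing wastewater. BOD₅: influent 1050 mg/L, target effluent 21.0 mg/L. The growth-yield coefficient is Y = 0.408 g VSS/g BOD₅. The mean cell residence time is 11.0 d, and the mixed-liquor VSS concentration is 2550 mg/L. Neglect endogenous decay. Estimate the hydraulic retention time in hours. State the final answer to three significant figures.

Biomass mass balance (decay neglected): V·X = Y·Q·(S₀ − S)·θ_c, so V = 0.408 × 1100 × (1050 − 21.0) × 11.0 / 2550 = 1992 m³.
Hydraulic retention time τ = V/Q = 1992 / 1100 = 1.811 d = 43.46 h.

τ ≈ 43.5 h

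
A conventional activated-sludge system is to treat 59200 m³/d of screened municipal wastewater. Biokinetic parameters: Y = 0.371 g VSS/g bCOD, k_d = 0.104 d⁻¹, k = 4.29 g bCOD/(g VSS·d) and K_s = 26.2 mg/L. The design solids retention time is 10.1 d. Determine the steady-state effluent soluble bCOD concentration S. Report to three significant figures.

For a completely mixed reactor with recycle the Lawrence–McCarty relation gives S = K_s·(1 + k_d·θ_c) / [θ_c·(Y·k − k_d) − 1] = 26.2 × (1 + 0.104 × 10.1) / [10.1 × (0.371 × 4.29 − 0.104) − 1] = 53.72 / 14.02 = 3.830 mg/L.

S ≈ 3.83 mg/L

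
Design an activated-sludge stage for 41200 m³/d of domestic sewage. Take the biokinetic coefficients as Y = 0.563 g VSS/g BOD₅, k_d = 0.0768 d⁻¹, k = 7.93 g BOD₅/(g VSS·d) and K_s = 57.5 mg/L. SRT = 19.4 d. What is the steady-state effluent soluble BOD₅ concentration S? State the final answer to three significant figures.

For a completely mixed reactor with recycle the Lawrence–McCarty relation gives S = K_s·(1 + k_d·θ_c) / [θ_c·(Y·k − k_d) − 1] = 57.5 × (1 + 0.0768 × 19.4) / [19.4 × (0.563 × 7.93 − 0.0768) − 1] = 143.2 / 84.12 = 1.702 mg/L.

S ≈ 1.70 mg/L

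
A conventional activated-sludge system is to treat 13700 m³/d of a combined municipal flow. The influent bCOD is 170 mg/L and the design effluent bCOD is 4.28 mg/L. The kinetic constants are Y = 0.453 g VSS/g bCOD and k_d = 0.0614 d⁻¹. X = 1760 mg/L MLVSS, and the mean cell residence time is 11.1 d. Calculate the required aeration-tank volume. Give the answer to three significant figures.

Steady-state biomass mass balance: V·X·(1 + k_d·θ_c) = Y·Q·(S₀ − S)·θ_c, so V = 0.453 × 13700 × (170 − 4.28) × 11.1 / [1760 × (1 + 0.0614 × 11.1)] = 1.14×10^7 / 2960 = 3857 m³.

V ≈ 3860 m³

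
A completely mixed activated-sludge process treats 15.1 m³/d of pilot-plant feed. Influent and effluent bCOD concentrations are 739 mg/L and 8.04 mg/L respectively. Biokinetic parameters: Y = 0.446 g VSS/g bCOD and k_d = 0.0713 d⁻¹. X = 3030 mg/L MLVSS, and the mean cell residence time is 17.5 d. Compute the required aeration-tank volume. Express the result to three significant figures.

Rearranging the biomass balance for a CMAS with decay, V = Y·Q·ΔS·θ_c / [X·(1+k_d θ_c)] = 0.446 × 15.1 × (739 − 8.04) × 17.5 / [3030 × (1 + 0.0713 × 17.5)] = 8.61×10^4 / 6811 = 12.65 m³.

V ≈ 12.6 m³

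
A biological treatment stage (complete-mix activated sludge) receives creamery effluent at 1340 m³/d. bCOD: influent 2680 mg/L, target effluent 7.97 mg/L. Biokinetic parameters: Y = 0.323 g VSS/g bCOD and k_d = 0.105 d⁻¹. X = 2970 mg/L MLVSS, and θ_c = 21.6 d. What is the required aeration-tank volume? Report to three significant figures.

Steady-state biomass mass balance: V·X·(1 + k_d·θ_c) = Y·Q·(S₀ − S)·θ_c, so V = 0.323 × 1340 × (2680 − 7.97) × 21.6 / [2970 × (1 + 0.105 × 21.6)] = 2.5×10^7 / 9706 = 2574 m³.

V ≈ 2570 m³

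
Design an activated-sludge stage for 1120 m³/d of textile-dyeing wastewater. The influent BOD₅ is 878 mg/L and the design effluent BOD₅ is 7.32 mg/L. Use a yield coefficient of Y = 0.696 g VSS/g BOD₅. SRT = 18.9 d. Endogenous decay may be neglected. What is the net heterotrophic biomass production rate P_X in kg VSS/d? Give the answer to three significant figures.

P_X ≈ 679 kg VSS/d

With endogenous decay neglected, the observed yield equals the true yield: Y_obs = Y = 0.696 g VSS/g BOD₅.
Q·(S₀ − S) = 1120 × (878 − 7.32) × 10⁻³ = 975.2 kg/d removed.
So the net sludge growth is P_X = 0.6960 × 975.2 = 678.7 kg VSS/d.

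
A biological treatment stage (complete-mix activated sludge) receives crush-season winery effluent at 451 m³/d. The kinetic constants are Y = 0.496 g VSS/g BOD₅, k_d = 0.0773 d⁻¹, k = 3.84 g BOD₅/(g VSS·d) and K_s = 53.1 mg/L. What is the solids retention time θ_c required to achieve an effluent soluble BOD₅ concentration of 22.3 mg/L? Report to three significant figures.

Specific growth rate at S = 22.3 mg/L: μ = YkS/(K_s+S) = 0.496·3.84·22.3/(53.1+22.3) = 0.5633 d⁻¹.
Then 1/θ_c = μ − k_d = 0.5633 − 0.0773 = 0.4860 d⁻¹, giving θ_c = 2.058 d.

θ_c ≈ 2.06 d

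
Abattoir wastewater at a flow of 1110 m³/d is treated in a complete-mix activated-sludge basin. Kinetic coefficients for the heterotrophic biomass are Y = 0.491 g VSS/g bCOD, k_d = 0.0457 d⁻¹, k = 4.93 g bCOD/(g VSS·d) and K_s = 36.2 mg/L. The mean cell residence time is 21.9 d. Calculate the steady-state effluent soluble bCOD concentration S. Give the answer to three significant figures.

From the Monod/SRT balance for a CMAS, S = K_s·(1+k_d θ_c)/[θ_c·(Y k − k_d) − 1] = 36.2 × (1 + 0.0457 × 21.9) / [21.9 × (0.491 × 4.93 − 0.0457) − 1] = 72.43 / 51.01 = 1.420 mg/L.

S ≈ 1.42 mg/L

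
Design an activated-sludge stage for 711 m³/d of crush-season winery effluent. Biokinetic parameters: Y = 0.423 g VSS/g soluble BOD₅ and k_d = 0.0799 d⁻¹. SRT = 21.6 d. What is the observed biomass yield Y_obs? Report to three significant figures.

Y_obs ≈ 0.155 g VSS/g soluble BOD₅

The observed yield is Y_obs = Y/(1 + k_d·θ_c) = 0.423 / (1 + 0.0799 × 21.6) = 0.423 / 2.726 = 0.1552 g VSS per g soluble BOD₅ removed.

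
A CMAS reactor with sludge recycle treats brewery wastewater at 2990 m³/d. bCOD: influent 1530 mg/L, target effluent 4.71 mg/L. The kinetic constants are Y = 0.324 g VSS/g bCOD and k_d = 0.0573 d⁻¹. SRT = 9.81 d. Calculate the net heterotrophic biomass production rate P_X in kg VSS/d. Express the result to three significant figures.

P_X ≈ 946 kg VSS/d

Correct the yield for decay: Y_obs = Y/(1 + k_d θ_c) = 0.324 / (1 + 0.0573 × 9.81) = 0.324 / 1.562 = 0.2074.
Q·(S₀ − S) = 2990 × (1530 − 4.71) × 10⁻³ = 4561 kg/d removed.
Net biomass production P_X = Y_obs × Q·(S₀ − S) = 0.2074 × 4561 = 945.9 kg VSS/d.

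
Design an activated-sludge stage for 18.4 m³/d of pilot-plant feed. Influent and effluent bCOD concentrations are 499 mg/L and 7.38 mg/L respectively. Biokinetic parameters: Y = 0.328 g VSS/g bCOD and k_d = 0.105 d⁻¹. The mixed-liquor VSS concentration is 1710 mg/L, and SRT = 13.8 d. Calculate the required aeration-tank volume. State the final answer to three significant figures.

V ≈ 9.78 m³

From the SRT design equation V = Y Q (S₀−S) θ_c / [X (1 + k_d θ_c)] = 0.328 × 18.4 × (499 − 7.38) × 13.8 / [1710 × (1 + 0.105 × 13.8)] = 4.09×10^4 / 4188 = 9.777 m³.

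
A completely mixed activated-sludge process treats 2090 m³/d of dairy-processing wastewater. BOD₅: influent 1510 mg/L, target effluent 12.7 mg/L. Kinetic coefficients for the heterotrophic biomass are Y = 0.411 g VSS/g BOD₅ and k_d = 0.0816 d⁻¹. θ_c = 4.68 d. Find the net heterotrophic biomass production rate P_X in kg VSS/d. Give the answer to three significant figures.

Correct the yield for decay: Y_obs = Y/(1 + k_d θ_c) = 0.411 / (1 + 0.0816 × 4.68) = 0.411 / 1.382 = 0.2974.
Q·(S₀ − S) = 2090 × (1510 − 12.7) × 10⁻³ = 3129 kg/d removed.
Biomass produced: P_X = Y_obs·Q·ΔS = 0.2974 × 3129 ≈ 930.7 kg VSS/d.

P_X ≈ 931 kg VSS/d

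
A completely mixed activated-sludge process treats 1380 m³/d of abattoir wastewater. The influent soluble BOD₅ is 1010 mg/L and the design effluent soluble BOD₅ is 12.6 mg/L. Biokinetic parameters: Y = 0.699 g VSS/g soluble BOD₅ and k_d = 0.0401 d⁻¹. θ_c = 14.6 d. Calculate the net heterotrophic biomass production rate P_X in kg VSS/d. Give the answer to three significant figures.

Observed yield with endogenous decay: Y_obs = Y / (1 + k_d·θ_c) = 0.699 / (1 + 0.0401 × 14.6) = 0.699 / 1.585 = 0.4409 g VSS/g soluble BOD₅.
Substrate removed = Q·(S₀ − S) = 1380 m³/d × (1010 − 12.6) g/m³ = 1.38×10^6 g/d = 1376 kg/d.
P_X = Y_obs · Q(S₀ − S) = 0.4409 × 1376 = 606.8 kg VSS/d.

P_X ≈ 607 kg VSS/d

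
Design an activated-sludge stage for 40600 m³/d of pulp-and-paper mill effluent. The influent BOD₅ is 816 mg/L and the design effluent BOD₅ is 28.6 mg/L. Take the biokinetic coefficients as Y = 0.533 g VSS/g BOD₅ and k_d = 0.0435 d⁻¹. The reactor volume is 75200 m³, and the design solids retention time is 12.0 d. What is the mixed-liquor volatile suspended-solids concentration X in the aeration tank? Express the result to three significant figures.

X ≈ 1790 mg/L

X = Y·Q·ΔS·θ_c / [V·(1 + k_d θ_c)] = 0.533 × 40600 × (816 − 28.6) × 12.0 / [75200 × (1 + 0.0435 × 12.0)] = 1786 mg/L.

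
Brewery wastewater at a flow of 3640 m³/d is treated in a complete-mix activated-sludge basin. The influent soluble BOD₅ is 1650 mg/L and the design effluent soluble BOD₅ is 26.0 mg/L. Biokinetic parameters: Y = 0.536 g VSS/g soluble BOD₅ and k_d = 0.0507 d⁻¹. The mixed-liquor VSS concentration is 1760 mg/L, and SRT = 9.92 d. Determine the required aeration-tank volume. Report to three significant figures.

V ≈ 11900 m³

From the SRT design equation V = Y Q (S₀−S) θ_c / [X (1 + k_d θ_c)] = 0.536 × 3640 × (1650 − 26.0) × 9.92 / [1760 × (1 + 0.0507 × 9.92)] = 3.14×10^7 / 2645 = 11883 m³.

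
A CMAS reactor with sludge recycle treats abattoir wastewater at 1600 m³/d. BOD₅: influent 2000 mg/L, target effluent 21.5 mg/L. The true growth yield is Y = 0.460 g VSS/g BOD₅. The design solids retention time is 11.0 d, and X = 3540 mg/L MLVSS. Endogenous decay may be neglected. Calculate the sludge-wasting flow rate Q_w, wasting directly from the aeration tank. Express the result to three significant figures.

Biomass mass balance (decay neglected): V·X = Y·Q·(S₀ − S)·θ_c, so V = 0.460 × 1600 × (2000 − 21.5) × 11.0 / 3540 = 4525 m³.
Wasting from the aeration tank: Q_w = V / θ_c = 4525 / 11.0 = 411.3 m³/d.

Q_w ≈ 411 m³/d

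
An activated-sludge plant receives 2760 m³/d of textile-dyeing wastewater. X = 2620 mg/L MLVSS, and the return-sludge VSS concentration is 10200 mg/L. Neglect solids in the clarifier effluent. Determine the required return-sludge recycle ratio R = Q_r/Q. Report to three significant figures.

R = Q_r/Q = X/(X_r − X) = 2620 / (10200 − 2620) = 0.3456.

R ≈ 0.346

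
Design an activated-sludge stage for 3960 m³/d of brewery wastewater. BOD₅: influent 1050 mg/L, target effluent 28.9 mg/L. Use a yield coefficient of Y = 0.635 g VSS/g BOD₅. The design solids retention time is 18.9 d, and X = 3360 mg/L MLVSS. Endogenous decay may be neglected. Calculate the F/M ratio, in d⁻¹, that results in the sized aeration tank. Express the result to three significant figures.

With k_d = 0 the design equation reduces to V = Y Q (S₀−S) θ_c / X = 0.635 × 3960 × (1050 − 28.9) × 18.9 / 3360 = 14443 m³.
Food-to-microorganism ratio F/M = Q S₀ / (V X) = 3960 × 1050 / (14443 × 3360) = 0.08568 d⁻¹.

F/M ≈ 0.0857 d⁻¹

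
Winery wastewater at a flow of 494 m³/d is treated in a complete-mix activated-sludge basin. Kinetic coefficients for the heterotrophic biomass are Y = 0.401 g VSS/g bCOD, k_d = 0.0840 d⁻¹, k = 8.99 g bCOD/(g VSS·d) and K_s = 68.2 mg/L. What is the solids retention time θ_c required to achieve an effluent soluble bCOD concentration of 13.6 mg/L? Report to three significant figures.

Specific growth rate at S = 13.6 mg/L: μ = YkS/(K_s+S) = 0.401·8.99·13.6/(68.2+13.6) = 0.5994 d⁻¹.
1/θ_c = 0.5994 − 0.0840 = 0.5154 d⁻¹, so θ_c = 1.940 d.

θ_c ≈ 1.94 d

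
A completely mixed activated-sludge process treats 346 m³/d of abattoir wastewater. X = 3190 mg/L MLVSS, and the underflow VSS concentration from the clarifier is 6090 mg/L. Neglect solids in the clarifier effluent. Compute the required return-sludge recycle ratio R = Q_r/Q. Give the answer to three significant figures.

R ≈ 1.10

Solids balance on the clarifier gives (1+R)X = R·X_r, so R = X/(X_r − X) = 3190 / (6090 − 3190) = 1.100.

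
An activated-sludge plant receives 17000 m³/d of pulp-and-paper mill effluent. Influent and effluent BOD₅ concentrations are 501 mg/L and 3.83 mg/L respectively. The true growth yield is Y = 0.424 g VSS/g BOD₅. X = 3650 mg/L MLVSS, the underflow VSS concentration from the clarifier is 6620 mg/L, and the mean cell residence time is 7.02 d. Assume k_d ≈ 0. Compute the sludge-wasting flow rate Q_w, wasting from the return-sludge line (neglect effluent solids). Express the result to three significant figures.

With k_d = 0 the design equation reduces to V = Y Q (S₀−S) θ_c / X = 0.424 × 17000 × (501 − 3.83) × 7.02 / 3650 = 6892 m³.
Wasting from the return line (neglecting effluent solids): Q_w = V·X / (θ_c·X_r) = 6892 × 3650 / (7.02 × 6620) = 541.3 m³/d.

Q_w ≈ 541 m³/d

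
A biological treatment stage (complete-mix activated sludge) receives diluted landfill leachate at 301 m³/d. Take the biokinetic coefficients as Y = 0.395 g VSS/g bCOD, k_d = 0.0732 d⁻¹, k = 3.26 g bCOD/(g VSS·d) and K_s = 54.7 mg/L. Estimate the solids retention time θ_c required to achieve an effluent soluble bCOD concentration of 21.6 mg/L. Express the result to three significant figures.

From 1/θ_c = Y·k·S/(K_s + S) − k_d: Y·k·S/(K_s+S) = 0.395 × 3.26 × 21.6 / (54.7 + 21.6) = 0.3645 d⁻¹.
θ_c = 1/(μ − k_d) = 1/(0.3645 − 0.0732) = 1/0.2913 = 3.432 d.

θ_c ≈ 3.43 d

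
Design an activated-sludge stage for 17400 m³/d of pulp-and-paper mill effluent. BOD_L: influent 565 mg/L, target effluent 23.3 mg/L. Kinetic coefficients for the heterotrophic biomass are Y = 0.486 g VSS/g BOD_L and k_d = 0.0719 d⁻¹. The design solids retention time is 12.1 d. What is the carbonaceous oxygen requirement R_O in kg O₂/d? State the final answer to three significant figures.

Observed yield with endogenous decay: Y_obs = Y / (1 + k_d·θ_c) = 0.486 / (1 + 0.0719 × 12.1) = 0.486 / 1.870 = 0.2599 g VSS/g BOD_L.
ΔS = 565 − 23.3 = 541.7 mg/L, so the substrate removal rate is 17400 × 541.7/1000 = 9426 kg BOD_L/d.
Biomass synthesised: P_X = Y_obs × 9426 = 2450 kg VSS/d.
R_O = Q·(S₀ − S) − 1.42·P_X = 9426 − 1.42 × 2450 = 5947 kg O₂/d.

R_O ≈ 5950 kg O₂/d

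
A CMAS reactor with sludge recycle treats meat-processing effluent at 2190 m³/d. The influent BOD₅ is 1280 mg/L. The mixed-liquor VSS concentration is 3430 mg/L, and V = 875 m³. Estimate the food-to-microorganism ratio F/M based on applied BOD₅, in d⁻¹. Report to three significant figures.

F/M ≈ 0.934 d⁻¹

F/M = Q·S₀ / (V·X) = 2190 × 1280 / (875.0 × 3430) = 0.9340 g BOD₅·(g VSS·d)⁻¹.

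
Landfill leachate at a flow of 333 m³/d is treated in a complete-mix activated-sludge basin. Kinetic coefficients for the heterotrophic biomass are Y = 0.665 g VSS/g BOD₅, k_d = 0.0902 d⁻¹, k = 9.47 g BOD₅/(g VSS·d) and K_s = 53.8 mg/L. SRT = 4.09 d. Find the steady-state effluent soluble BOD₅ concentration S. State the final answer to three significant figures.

S ≈ 3.02 mg/L

For a completely mixed reactor with recycle the Lawrence–McCarty relation gives S = K_s·(1 + k_d·θ_c) / [θ_c·(Y·k − k_d) − 1] = 53.8 × (1 + 0.0902 × 4.09) / [4.09 × (0.665 × 9.47 − 0.0902) − 1] = 73.65 / 24.39 = 3.020 mg/L.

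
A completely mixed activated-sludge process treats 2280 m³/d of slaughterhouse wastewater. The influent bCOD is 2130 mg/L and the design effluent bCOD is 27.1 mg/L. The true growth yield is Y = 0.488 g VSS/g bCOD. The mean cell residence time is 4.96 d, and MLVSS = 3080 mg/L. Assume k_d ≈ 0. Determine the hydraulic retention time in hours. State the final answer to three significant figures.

Biomass mass balance (decay neglected): V·X = Y·Q·(S₀ − S)·θ_c, so V = 0.488 × 2280 × (2130 − 27.1) × 4.96 / 3080 = 3768 m³.
Hydraulic retention time τ = V/Q = 3768 / 2280 = 1.653 d = 39.66 h.

τ ≈ 39.7 h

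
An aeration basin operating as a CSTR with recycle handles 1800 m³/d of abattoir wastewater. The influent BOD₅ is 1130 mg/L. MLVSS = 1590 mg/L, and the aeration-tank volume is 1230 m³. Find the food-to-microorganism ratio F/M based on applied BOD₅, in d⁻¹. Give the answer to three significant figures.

F/M ≈ 1.04 d⁻¹

F/M = Q·S₀ / (V·X) = 1800 × 1130 / (1230 × 1590) = 1.040 g BOD₅·(g VSS·d)⁻¹.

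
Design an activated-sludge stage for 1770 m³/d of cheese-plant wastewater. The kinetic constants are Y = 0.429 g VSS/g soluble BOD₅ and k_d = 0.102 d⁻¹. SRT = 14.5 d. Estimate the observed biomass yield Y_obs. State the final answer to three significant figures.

Y_obs ≈ 0.173 g VSS/g soluble BOD₅

Observed yield with endogenous decay: Y_obs = Y / (1 + k_d·θ_c) = 0.429 / (1 + 0.102 × 14.5) = 0.429 / 2.479 = 0.1731 g VSS/g soluble BOD₅.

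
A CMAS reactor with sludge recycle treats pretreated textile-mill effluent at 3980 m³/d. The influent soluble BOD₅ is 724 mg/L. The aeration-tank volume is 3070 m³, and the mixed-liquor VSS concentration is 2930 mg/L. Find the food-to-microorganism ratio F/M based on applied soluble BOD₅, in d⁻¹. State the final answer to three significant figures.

F/M = applied load / biomass = Q·S₀/(V·X) = 3980 × 724 / (3070 × 2930) = 0.3203 d⁻¹.

F/M ≈ 0.320 d⁻¹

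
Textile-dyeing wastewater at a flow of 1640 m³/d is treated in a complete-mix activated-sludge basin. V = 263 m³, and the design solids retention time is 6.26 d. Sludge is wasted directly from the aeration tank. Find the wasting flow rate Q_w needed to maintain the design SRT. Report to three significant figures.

With mixed-liquor wasting, θ_c = V/Q_w, so Q_w = V/θ_c = 263.0/6.26 = 42.01 m³/d.

Q_w ≈ 42.0 m³/d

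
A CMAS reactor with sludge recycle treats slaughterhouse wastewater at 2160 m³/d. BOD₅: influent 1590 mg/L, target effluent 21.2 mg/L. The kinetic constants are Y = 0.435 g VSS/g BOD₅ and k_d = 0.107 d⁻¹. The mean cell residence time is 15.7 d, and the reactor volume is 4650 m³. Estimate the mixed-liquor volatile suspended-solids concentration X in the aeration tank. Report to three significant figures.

X ≈ 1860 mg/L

From V·X·(1 + k_d·θ_c) = Y·Q·(S₀ − S)·θ_c: X = 0.435 × 2160 × (1590 − 21.2) × 15.7 / [4650 × (1 + 0.107 × 15.7)] = 1857 mg/L.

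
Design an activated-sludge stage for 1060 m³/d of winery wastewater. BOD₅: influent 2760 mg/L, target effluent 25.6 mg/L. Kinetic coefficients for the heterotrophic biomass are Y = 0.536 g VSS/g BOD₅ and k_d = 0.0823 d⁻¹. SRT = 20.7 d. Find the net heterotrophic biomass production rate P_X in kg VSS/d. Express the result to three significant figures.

P_X ≈ 575 kg VSS/d

Correct the yield for decay: Y_obs = Y/(1 + k_d θ_c) = 0.536 / (1 + 0.0823 × 20.7) = 0.536 / 2.704 = 0.1983.
ΔS = 2760 − 25.6 = 2734 mg/L, so the substrate removal rate is 1060 × 2734/1000 = 2898 kg BOD₅/d.
Net biomass production P_X = Y_obs × Q·(S₀ − S) = 0.1983 × 2898 = 574.6 kg VSS/d.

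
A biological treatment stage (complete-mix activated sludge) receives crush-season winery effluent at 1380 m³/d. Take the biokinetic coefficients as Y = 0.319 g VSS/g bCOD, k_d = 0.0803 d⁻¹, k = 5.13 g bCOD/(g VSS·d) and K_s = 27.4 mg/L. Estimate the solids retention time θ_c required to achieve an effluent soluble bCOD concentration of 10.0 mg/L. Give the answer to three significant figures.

From 1/θ_c = Y·k·S/(K_s + S) − k_d: Y·k·S/(K_s+S) = 0.319 × 5.13 × 10.0 / (27.4 + 10.0) = 0.4376 d⁻¹.
θ_c = 1/(μ − k_d) = 1/(0.4376 − 0.0803) = 1/0.3573 = 2.799 d.

θ_c ≈ 2.80 d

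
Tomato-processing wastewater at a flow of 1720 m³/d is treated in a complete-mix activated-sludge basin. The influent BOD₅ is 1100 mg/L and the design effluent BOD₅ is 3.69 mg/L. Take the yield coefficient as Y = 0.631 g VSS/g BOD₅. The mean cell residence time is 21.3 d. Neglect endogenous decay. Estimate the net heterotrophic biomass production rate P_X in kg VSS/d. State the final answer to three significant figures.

P_X ≈ 1190 kg VSS/d

No decay correction is needed, so Y_obs = Y = 0.631.
ΔS = 1100 − 3.69 = 1096 mg/L, so the substrate removal rate is 1720 × 1096/1000 = 1886 kg BOD₅/d.
Biomass produced: P_X = Y_obs·Q·ΔS = 0.6310 × 1886 ≈ 1190 kg VSS/d.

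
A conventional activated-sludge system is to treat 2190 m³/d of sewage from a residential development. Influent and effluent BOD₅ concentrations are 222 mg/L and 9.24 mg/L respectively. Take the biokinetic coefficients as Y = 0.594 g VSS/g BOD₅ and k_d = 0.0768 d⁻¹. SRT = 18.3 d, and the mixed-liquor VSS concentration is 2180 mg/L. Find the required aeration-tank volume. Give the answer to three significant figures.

V ≈ 966 m³

Rearranging the biomass balance for a CMAS with decay, V = Y·Q·ΔS·θ_c / [X·(1+k_d θ_c)] = 0.594 × 2190 × (222 − 9.24) × 18.3 / [2180 × (1 + 0.0768 × 18.3)] = 5.06×10^6 / 5244 = 965.9 m³.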